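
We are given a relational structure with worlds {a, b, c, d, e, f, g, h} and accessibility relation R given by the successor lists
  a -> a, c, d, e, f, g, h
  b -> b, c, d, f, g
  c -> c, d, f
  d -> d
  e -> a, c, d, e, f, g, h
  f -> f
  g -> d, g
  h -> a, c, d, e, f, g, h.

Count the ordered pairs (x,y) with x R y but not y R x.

19

Enumerating: (a,c), (a,d), (a,f), (a,g), (b,c), (b,d), (b,f), (b,g), (c,d), (c,f), (e,c), (e,d), … and 7 more.
Total: 19.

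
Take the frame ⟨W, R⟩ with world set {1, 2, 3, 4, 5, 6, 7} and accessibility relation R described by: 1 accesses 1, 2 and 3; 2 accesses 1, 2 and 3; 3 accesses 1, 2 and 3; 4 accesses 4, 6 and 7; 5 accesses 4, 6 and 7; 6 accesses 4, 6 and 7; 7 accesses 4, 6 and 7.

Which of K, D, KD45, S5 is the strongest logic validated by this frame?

KD45

Serial (axiom D): yes — every world has a successor (e.g. 1 R 1).
Euclidean (axiom 5): yes — any two successors of a common world are R-related.
Transitive (axiom 4): yes — every two-step R-path is closed by a direct edge.
Reflexive (axiom T): no — 5 is not related to itself.
So F validates K, D, KD45; S5 would additionally require R to be reflexive. The strongest is KD45.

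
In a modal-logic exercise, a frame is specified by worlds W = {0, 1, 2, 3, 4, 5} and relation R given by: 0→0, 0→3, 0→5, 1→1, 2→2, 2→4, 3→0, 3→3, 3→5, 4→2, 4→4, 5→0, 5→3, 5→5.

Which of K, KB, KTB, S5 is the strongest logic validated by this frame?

S5

Symmetric (axiom B): yes — every pair in R has its reverse in R.
Reflexive (axiom T): yes — every world is R-related to itself.
Euclidean (axiom 5): yes — any two successors of a common world are R-related.
So F validates K, KB, KTB, S5. The strongest is S5.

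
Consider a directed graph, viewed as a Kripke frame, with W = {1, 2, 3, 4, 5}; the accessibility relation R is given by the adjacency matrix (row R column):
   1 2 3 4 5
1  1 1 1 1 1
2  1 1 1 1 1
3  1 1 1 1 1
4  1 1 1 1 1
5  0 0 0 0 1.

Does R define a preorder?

Reflexive: yes — every world is R-related to itself.
Transitive: yes — every two-step R-path is closed by a direct edge.
So R is a preorder.

Yes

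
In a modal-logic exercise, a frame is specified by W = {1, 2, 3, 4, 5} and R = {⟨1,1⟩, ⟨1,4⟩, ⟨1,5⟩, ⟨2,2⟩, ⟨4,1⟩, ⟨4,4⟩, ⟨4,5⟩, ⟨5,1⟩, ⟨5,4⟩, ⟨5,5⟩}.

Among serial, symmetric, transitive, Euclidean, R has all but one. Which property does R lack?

Serial: no — 3 has no R-successor.
Symmetric: yes — every pair in R has its reverse in R.
Transitive: yes — every two-step R-path is closed by a direct edge.
Euclidean: yes — any two successors of a common world are R-related.
Only serial fails.

serial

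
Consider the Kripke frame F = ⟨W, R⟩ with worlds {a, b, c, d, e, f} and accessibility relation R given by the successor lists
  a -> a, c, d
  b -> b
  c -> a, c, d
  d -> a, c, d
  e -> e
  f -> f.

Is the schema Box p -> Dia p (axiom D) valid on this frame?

By correspondence theory, D is valid on a frame iff R is serial.
Serial: yes — every world has a successor (e.g. a R a).

Yes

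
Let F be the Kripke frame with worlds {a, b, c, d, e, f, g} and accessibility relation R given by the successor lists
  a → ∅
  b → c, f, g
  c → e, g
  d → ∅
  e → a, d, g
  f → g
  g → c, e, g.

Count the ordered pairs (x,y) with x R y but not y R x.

7

Enumerating: (b,c), (b,f), (b,g), (c,e), (e,a), (e,d), (f,g).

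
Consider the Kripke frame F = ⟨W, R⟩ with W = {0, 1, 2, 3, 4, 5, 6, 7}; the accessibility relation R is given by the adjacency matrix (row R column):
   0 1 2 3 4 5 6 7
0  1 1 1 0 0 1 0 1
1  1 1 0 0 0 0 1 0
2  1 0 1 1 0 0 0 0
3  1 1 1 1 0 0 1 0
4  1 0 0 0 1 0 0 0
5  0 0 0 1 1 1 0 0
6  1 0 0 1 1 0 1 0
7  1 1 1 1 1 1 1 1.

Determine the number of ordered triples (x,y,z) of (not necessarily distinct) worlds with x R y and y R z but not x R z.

Enumerating: (0,1,6), (0,2,3), (0,5,3), (0,5,4), (0,7,3), (0,7,4), (0,7,6), (1,0,2), (1,0,5), (1,0,7), (1,6,3), (1,6,4), … and 23 more.
Total: 35.

35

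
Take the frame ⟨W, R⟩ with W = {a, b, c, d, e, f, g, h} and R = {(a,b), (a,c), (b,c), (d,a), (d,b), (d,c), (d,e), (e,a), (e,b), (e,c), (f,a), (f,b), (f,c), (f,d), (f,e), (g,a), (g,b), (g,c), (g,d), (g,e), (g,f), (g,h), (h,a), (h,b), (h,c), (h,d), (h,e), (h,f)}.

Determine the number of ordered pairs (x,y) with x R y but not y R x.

28

Enumerating: (a,b), (a,c), (b,c), (d,a), (d,b), (d,c), (d,e), (e,a), (e,b), (e,c), (f,a), (f,b), … and 16 more.
Total: 28.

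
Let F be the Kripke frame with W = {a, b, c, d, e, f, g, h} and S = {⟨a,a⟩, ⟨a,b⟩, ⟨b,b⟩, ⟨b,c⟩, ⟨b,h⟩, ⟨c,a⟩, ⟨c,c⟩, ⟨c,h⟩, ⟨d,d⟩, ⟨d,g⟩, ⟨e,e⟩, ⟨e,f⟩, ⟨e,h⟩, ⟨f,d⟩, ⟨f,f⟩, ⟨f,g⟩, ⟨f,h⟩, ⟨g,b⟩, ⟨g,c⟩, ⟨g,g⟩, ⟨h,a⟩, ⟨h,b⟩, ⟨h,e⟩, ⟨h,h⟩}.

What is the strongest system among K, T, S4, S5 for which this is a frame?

Reflexive (axiom T): yes — every world is S-related to itself.
Transitive (axiom 4): no — a S b and b S c, but not a S c.
Euclidean (axiom 5): no — b S h and b S c, but not h S c.
So F validates K, T; S4 would additionally require S to be transitive. The strongest is T.

T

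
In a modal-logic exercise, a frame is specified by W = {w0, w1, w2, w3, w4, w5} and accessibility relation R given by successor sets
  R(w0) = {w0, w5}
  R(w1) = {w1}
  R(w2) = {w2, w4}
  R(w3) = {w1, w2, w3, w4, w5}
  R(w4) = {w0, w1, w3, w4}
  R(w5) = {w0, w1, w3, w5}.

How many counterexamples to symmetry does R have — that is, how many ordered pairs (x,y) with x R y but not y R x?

Enumerating: (w2,w4), (w3,w1), (w3,w2), (w4,w0), (w4,w1), (w5,w1).

6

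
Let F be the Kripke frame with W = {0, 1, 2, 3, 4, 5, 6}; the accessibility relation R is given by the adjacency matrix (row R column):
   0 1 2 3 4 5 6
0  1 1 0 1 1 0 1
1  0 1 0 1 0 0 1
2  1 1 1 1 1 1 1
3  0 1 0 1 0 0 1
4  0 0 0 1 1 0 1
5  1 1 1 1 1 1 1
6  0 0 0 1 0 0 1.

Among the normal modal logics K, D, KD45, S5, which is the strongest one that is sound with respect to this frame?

D

Serial (axiom D): yes — every world has a successor (e.g. 0 R 0).
Euclidean (axiom 5): no — 0 R 1 and 0 R 4, but not 1 R 4.
Transitive (axiom 4): no — 4 R 3 and 3 R 1, but not 4 R 1.
Reflexive (axiom T): yes — every world is R-related to itself.
So F validates K, D; KD45 would additionally require R to be Euclidean and transitive. The strongest is D.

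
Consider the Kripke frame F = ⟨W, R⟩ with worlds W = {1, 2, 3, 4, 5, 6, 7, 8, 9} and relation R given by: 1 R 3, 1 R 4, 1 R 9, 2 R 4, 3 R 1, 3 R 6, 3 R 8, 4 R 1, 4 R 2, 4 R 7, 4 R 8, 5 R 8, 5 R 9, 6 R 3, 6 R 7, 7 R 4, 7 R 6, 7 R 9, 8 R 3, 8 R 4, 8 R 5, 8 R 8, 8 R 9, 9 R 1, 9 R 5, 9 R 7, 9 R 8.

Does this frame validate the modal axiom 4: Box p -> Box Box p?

No

The schema 4 characterises exactly the transitive frames.
Transitive: no — 1 R 3 and 3 R 6, but not 1 R 6.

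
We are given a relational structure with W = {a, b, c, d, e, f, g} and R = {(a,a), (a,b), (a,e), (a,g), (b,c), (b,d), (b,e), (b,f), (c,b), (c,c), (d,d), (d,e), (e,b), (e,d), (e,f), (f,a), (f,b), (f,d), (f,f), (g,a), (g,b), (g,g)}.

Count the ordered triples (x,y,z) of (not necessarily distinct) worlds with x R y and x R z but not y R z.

Enumerating: (a,b,a), (a,b,b), (a,b,g), (a,e,a), (a,e,e), (a,e,g), (a,g,e), (b,c,d), (b,c,e), (b,c,f), (b,d,c), (b,d,f), … and 19 more.
Total: 31.

31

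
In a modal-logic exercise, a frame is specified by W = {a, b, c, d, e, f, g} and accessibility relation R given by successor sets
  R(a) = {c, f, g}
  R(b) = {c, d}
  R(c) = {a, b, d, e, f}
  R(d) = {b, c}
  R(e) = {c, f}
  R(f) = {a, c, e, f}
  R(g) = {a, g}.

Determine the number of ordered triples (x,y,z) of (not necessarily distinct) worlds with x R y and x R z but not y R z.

34

Enumerating: (a,c,c), (a,c,g), (a,f,g), (a,g,c), (a,g,f), (b,c,c), (b,d,d), (c,a,a), (c,a,b), (c,a,d), (c,a,e), (c,b,a), … and 22 more.
Total: 34.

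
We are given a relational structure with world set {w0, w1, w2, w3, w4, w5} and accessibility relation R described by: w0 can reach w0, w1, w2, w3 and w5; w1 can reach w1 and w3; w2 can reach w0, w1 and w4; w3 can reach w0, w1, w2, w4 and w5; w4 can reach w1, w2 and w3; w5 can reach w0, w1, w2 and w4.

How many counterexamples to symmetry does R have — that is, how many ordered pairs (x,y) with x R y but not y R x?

8

Enumerating: (w0,w1), (w2,w1), (w3,w2), (w3,w5), (w4,w1), (w5,w1), (w5,w2), (w5,w4).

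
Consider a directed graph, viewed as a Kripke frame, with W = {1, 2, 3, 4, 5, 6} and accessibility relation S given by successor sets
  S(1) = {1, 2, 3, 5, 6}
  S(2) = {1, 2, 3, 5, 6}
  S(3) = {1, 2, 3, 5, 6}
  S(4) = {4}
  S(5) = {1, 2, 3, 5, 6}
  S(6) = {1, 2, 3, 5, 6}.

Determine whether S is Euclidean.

Yes

Euclidean: yes — any two successors of a common world are S-related.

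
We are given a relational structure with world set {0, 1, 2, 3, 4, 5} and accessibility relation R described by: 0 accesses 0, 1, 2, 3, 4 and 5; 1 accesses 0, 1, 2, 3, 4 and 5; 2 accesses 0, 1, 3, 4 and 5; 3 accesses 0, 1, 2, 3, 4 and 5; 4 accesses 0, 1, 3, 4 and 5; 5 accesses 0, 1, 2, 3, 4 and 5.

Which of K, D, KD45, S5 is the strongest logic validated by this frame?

Serial (axiom D): yes — every world has a successor (e.g. 0 R 0).
Euclidean (axiom 5): no — 0 R 4 and 0 R 2, but not 4 R 2.
Transitive (axiom 4): no — 4 R 0 and 0 R 2, but not 4 R 2.
Reflexive (axiom T): no — 2 is not related to itself.
So F validates K, D; KD45 would additionally require R to be Euclidean and transitive. The strongest is D.

D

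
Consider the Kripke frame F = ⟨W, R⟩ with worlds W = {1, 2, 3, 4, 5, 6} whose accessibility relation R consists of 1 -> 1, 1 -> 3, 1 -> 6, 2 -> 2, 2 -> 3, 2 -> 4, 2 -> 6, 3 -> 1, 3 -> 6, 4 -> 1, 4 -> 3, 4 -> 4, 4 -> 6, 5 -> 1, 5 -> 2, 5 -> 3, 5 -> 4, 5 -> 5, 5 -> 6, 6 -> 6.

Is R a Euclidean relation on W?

Euclidean: no — 1 R 6 and 1 R 3, but not 6 R 3.

No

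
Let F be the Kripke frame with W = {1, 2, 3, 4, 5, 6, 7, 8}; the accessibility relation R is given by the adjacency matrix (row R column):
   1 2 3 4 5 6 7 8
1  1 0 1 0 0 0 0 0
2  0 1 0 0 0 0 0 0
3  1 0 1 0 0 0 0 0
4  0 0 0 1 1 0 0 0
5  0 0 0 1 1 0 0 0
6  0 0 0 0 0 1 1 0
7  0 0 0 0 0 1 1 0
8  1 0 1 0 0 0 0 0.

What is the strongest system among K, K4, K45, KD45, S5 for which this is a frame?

KD45

Transitive (axiom 4): yes — every two-step R-path is closed by a direct edge.
Euclidean (axiom 5): yes — any two successors of a common world are R-related.
Serial (axiom D): yes — every world has a successor (e.g. 1 R 1).
Reflexive (axiom T): no — 8 is not related to itself.
So F validates K, K4, K45, KD45; S5 would additionally require R to be reflexive. The strongest is KD45.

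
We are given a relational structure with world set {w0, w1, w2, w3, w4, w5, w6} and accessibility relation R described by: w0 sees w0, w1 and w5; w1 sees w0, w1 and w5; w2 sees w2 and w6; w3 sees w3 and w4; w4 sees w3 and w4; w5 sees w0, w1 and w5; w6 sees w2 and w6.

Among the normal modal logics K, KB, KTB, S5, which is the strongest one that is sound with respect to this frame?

S5

Symmetric (axiom B): yes — every pair in R has its reverse in R.
Reflexive (axiom T): yes — every world is R-related to itself.
Euclidean (axiom 5): yes — any two successors of a common world are R-related.
So F validates K, KB, KTB, S5. The strongest is S5.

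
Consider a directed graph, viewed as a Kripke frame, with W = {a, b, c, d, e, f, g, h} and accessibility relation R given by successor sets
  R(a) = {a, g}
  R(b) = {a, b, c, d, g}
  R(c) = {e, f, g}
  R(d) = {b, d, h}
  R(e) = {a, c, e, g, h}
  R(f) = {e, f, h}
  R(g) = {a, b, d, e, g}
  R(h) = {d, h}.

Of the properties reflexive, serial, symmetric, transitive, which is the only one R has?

Reflexive: no — c is not related to itself.
Serial: yes — every world has a successor (e.g. a R a).
Symmetric: no — b R a but not a R b.
Transitive: no — a R g and g R b, but not a R b.
Only serial holds.

serial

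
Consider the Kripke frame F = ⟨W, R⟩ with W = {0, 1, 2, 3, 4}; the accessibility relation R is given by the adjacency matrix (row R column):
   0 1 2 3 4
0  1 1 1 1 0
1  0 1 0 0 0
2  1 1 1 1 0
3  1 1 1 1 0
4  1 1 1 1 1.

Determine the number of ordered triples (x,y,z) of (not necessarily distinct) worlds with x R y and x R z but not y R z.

Enumerating: (0,1,0), (0,1,2), (0,1,3), (2,1,0), (2,1,2), (2,1,3), (3,1,0), (3,1,2), (3,1,3), (4,0,4), (4,1,0), (4,1,2), (4,1,3), (4,1,4), (4,2,4), (4,3,4).

16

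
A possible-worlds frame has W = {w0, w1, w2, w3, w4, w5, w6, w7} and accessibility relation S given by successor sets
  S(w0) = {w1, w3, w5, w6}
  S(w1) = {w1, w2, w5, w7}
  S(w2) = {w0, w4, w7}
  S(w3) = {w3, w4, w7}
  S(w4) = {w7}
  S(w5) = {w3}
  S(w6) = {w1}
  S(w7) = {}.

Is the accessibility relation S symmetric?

No

Symmetric: no — w0 S w1 but not w1 S w0.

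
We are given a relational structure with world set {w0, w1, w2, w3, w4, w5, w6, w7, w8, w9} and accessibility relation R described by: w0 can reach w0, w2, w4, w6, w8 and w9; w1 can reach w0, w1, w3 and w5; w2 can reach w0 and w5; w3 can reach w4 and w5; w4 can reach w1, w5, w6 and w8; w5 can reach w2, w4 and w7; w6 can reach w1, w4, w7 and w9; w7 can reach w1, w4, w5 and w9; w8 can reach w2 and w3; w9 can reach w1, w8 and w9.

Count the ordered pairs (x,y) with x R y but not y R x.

21

Enumerating: (w0,w4), (w0,w6), (w0,w8), (w0,w9), (w1,w0), (w1,w3), (w1,w5), (w3,w4), (w3,w5), (w4,w1), (w4,w8), (w6,w1), … and 9 more.
Total: 21.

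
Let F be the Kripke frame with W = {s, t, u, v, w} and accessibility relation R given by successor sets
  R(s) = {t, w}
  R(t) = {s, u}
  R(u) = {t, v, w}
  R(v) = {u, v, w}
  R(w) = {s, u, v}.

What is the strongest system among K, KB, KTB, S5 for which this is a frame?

KB

Symmetric (axiom B): yes — every pair in R has its reverse in R.
Reflexive (axiom T): no — s is not related to itself.
Euclidean (axiom 5): no — s R t and s R w, but not t R w.
So F validates K, KB; KTB would additionally require R to be reflexive. The strongest is KB.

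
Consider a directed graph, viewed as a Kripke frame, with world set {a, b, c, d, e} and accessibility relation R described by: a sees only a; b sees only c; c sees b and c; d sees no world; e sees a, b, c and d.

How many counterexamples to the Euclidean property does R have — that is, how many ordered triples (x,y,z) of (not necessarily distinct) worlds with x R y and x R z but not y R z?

13

Enumerating: (c,b,b), (e,a,b), (e,a,c), (e,a,d), (e,b,a), (e,b,b), (e,b,d), (e,c,a), (e,c,d), (e,d,a), (e,d,b), (e,d,c), (e,d,d).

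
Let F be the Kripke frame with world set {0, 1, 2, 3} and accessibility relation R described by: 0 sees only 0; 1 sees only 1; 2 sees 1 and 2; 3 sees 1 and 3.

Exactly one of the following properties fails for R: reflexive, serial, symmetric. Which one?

symmetric

Reflexive: yes — every world is R-related to itself.
Serial: yes — every world has a successor (e.g. 0 R 0).
Symmetric: no — 2 R 1 but not 1 R 2.
Only symmetric fails.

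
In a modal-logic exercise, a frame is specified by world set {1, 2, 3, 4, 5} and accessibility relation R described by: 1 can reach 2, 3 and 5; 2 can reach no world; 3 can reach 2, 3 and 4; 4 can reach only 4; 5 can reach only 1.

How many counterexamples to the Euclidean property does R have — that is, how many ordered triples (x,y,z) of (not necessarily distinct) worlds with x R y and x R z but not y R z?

13

Enumerating: (1,2,2), (1,2,3), (1,2,5), (1,3,5), (1,5,2), (1,5,3), (1,5,5), (3,2,2), (3,2,3), (3,2,4), (3,4,2), (3,4,3), (5,1,1).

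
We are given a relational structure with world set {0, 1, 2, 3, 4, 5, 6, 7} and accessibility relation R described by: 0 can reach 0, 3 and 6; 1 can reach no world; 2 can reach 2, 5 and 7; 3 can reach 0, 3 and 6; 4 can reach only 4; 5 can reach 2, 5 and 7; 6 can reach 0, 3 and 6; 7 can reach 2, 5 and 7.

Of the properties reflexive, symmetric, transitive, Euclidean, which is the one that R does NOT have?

reflexive

Reflexive: no — 1 is not related to itself.
Symmetric: yes — every pair in R has its reverse in R.
Transitive: yes — every two-step R-path is closed by a direct edge.
Euclidean: yes — any two successors of a common world are R-related.
Only reflexive fails.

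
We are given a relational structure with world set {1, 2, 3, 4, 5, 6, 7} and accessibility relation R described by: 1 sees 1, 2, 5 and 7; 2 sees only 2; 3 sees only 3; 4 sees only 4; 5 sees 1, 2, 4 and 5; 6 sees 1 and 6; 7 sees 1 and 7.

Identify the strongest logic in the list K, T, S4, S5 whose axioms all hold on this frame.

T

Reflexive (axiom T): yes — every world is R-related to itself.
Transitive (axiom 4): no — 1 R 5 and 5 R 4, but not 1 R 4.
Euclidean (axiom 5): no — 1 R 2 and 1 R 5, but not 2 R 5.
So F validates K, T; S4 would additionally require R to be transitive. The strongest is T.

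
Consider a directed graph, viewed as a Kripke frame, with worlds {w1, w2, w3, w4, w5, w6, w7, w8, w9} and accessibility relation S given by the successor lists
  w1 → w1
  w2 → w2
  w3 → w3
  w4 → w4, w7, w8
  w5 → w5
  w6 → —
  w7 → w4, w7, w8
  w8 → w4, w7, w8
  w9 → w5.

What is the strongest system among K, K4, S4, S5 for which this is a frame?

K4

Transitive (axiom 4): yes — every two-step S-path is closed by a direct edge.
Reflexive (axiom T): no — w6 is not related to itself.
Euclidean (axiom 5): yes — any two successors of a common world are S-related.
So F validates K, K4; S4 would additionally require S to be reflexive. The strongest is K4.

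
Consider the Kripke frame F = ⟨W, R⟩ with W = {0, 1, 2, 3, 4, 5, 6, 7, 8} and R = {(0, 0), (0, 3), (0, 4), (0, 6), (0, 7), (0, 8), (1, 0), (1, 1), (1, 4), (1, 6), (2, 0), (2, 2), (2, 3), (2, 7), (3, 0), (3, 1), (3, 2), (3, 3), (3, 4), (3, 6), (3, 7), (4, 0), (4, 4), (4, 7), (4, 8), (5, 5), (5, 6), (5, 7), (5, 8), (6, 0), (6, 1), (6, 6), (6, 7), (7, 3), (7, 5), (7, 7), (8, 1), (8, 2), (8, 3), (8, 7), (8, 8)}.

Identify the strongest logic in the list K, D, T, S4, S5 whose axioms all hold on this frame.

T

Serial (axiom D): yes — every world has a successor (e.g. 0 R 0).
Reflexive (axiom T): yes — every world is R-related to itself.
Transitive (axiom 4): no — 0 R 3 and 3 R 1, but not 0 R 1.
Euclidean (axiom 5): no — 0 R 3 and 0 R 8, but not 3 R 8.
So F validates K, D, T; S4 would additionally require R to be transitive. The strongest is T.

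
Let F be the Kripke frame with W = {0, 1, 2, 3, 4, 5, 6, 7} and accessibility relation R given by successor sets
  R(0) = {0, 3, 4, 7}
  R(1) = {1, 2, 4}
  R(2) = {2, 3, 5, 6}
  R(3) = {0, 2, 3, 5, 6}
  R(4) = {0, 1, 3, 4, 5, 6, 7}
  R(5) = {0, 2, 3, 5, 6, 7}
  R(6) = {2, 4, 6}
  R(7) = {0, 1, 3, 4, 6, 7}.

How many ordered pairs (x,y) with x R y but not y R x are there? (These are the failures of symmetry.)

10

Enumerating: (1,2), (3,6), (4,3), (4,5), (5,0), (5,6), (5,7), (7,1), (7,3), (7,6).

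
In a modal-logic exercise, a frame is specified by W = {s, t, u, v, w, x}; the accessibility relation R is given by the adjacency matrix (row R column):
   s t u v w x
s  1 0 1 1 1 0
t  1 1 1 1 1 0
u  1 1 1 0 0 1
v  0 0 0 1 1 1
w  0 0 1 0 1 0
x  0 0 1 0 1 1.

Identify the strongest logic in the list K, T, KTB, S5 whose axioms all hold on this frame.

Reflexive (axiom T): yes — every world is R-related to itself.
Symmetric (axiom B): no — s R v but not v R s.
Euclidean (axiom 5): no — s R u and s R v, but not u R v.
So F validates K, T; KTB would additionally require R to be symmetric. The strongest is T.

T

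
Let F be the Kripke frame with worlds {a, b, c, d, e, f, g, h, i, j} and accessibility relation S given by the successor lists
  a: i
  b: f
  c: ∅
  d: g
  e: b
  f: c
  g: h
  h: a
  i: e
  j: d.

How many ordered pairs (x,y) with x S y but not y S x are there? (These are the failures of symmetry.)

9

Enumerating: (a,i), (b,f), (d,g), (e,b), (f,c), (g,h), (h,a), (i,e), (j,d).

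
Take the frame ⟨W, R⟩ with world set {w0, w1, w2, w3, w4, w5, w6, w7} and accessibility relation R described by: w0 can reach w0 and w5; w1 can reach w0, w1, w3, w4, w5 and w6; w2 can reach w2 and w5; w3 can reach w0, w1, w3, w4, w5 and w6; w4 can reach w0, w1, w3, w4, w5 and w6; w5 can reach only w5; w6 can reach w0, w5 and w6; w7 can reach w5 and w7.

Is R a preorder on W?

Reflexive: yes — every world is R-related to itself.
Transitive: yes — every two-step R-path is closed by a direct edge.
So R is a preorder.

Yes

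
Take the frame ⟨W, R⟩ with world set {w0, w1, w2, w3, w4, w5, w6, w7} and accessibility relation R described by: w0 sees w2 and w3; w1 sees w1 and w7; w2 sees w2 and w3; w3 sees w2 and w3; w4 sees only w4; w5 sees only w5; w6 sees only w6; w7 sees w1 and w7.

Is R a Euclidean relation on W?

Euclidean: yes — any two successors of a common world are R-related.

Yes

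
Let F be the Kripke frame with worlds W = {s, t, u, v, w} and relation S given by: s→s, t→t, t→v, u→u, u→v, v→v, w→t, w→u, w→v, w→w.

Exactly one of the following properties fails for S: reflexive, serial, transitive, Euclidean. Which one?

Euclidean

Reflexive: yes — every world is S-related to itself.
Serial: yes — every world has a successor (e.g. s S s).
Transitive: yes — every two-step S-path is closed by a direct edge.
Euclidean: no — w S t and w S u, but not t S u.
Only Euclidean fails.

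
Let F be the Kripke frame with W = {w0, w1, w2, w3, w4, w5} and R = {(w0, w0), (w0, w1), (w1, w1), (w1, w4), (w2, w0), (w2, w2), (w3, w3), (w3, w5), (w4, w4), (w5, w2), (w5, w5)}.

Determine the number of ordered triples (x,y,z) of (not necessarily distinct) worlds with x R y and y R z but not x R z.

4

Enumerating: (w0,w1,w4), (w2,w0,w1), (w3,w5,w2), (w5,w2,w0).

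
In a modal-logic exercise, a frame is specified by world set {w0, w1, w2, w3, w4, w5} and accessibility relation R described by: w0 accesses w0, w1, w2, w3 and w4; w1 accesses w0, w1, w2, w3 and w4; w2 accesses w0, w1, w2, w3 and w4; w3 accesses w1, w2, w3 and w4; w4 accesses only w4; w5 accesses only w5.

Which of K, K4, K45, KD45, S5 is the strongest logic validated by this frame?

K

Transitive (axiom 4): no — w3 R w1 and w1 R w0, but not w3 R w0.
Euclidean (axiom 5): no — w0 R w4 and w0 R w1, but not w4 R w1.
Serial (axiom D): yes — every world has a successor (e.g. w0 R w0).
Reflexive (axiom T): yes — every world is R-related to itself.
So F validates K; K4 would additionally require R to be transitive. The strongest is K.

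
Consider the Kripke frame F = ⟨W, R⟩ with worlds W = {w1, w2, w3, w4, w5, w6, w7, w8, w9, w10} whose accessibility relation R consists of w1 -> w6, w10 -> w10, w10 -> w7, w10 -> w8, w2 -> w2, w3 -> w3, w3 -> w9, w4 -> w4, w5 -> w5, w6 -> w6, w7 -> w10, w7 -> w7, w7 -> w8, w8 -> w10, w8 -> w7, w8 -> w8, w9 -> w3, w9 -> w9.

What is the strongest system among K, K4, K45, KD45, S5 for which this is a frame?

KD45

Transitive (axiom 4): yes — every two-step R-path is closed by a direct edge.
Euclidean (axiom 5): yes — any two successors of a common world are R-related.
Serial (axiom D): yes — every world has a successor (e.g. w1 R w6).
Reflexive (axiom T): no — w1 is not related to itself.
So F validates K, K4, K45, KD45; S5 would additionally require R to be reflexive. The strongest is KD45.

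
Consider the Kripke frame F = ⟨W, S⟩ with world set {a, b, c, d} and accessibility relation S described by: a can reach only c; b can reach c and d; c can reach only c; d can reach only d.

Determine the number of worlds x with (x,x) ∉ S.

2

Enumerating: a, b.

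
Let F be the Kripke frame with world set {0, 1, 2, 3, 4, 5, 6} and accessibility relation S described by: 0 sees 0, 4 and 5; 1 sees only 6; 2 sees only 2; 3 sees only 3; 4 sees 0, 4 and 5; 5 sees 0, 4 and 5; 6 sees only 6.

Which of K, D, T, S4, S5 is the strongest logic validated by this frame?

D

Serial (axiom D): yes — every world has a successor (e.g. 0 S 0).
Reflexive (axiom T): no — 1 is not related to itself.
Transitive (axiom 4): yes — every two-step S-path is closed by a direct edge.
Euclidean (axiom 5): yes — any two successors of a common world are S-related.
So F validates K, D; T would additionally require S to be reflexive. The strongest is D.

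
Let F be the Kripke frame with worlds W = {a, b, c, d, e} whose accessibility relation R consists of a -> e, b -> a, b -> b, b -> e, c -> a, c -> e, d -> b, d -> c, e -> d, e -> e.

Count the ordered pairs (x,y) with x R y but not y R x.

8

Enumerating: (a,e), (b,a), (b,e), (c,a), (c,e), (d,b), (d,c), (e,d).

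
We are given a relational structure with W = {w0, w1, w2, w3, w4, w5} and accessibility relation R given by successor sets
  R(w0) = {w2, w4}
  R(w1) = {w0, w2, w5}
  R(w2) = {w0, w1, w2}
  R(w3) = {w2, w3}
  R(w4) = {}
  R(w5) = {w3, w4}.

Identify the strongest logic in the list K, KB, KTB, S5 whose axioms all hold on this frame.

K

Symmetric (axiom B): no — w0 R w4 but not w4 R w0.
Reflexive (axiom T): no — w0 is not related to itself.
Euclidean (axiom 5): no — w0 R w2 and w0 R w4, but not w2 R w4.
So F validates K; KB would additionally require R to be symmetric. The strongest is K.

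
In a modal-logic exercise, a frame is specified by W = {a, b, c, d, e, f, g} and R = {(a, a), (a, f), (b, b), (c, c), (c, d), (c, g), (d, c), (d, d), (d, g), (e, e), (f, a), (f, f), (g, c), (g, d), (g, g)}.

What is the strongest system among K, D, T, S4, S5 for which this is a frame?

Serial (axiom D): yes — every world has a successor (e.g. a R a).
Reflexive (axiom T): yes — every world is R-related to itself.
Transitive (axiom 4): yes — every two-step R-path is closed by a direct edge.
Euclidean (axiom 5): yes — any two successors of a common world are R-related.
So F validates K, D, T, S4, S5. The strongest is S5.

S5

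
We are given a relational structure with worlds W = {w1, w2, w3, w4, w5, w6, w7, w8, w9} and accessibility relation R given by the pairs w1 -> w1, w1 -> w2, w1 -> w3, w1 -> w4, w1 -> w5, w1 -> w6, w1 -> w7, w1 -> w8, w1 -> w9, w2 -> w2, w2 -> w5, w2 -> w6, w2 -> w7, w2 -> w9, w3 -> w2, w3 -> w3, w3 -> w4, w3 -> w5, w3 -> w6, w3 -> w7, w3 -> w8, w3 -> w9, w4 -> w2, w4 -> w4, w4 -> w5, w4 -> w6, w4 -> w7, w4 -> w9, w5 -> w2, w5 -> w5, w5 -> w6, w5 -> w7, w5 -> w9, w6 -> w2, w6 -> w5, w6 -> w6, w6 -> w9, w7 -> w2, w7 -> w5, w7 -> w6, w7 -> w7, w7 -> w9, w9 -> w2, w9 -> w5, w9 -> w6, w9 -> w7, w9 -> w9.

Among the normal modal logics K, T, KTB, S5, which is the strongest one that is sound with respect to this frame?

K

Reflexive (axiom T): no — w8 is not related to itself.
Symmetric (axiom B): no — w1 R w2 but not w2 R w1.
Euclidean (axiom 5): no — w1 R w2 and w1 R w3, but not w2 R w3.
So F validates K; T would additionally require R to be reflexive. The strongest is K.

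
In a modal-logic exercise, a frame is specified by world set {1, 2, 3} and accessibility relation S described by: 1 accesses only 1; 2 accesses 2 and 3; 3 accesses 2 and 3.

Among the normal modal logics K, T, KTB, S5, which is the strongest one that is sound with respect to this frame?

Reflexive (axiom T): yes — every world is S-related to itself.
Symmetric (axiom B): yes — every pair in S has its reverse in S.
Euclidean (axiom 5): yes — any two successors of a common world are S-related.
So F validates K, T, KTB, S5. The strongest is S5.

S5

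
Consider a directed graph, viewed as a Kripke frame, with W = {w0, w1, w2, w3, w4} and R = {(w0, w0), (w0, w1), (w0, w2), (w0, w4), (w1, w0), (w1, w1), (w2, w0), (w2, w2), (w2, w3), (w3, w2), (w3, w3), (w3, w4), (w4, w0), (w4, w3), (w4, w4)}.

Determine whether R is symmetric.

Symmetric: yes — every pair in R has its reverse in R.

Yes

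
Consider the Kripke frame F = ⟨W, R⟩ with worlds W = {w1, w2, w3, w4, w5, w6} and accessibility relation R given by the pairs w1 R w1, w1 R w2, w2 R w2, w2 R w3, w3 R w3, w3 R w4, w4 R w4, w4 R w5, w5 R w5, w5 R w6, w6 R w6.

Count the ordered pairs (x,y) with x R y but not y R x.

5

Enumerating: (w1,w2), (w2,w3), (w3,w4), (w4,w5), (w5,w6).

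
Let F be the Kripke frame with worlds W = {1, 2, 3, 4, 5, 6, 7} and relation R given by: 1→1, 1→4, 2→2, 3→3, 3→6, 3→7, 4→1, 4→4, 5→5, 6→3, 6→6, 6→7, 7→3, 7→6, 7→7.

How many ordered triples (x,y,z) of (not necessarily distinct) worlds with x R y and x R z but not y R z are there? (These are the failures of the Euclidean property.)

0

R is Euclidean; there are no such tuples.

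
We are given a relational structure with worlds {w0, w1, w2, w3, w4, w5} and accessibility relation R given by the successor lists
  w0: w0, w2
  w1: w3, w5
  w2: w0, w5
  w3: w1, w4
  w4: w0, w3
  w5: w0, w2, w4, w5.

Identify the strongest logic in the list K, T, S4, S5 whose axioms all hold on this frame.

Reflexive (axiom T): no — w1 is not related to itself.
Transitive (axiom 4): no — w0 R w2 and w2 R w5, but not w0 R w5.
Euclidean (axiom 5): no — w1 R w3 and w1 R w5, but not w3 R w5.
So F validates K; T would additionally require R to be reflexive. The strongest is K.

K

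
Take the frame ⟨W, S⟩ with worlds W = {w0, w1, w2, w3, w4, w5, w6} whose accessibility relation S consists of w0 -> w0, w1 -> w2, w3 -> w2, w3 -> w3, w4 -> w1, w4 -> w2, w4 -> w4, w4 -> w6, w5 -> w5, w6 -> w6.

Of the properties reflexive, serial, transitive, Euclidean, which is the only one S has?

Reflexive: no — w1 is not related to itself.
Serial: no — w2 has no S-successor.
Transitive: yes — every two-step S-path is closed by a direct edge.
Euclidean: no — w4 S w1 and w4 S w6, but not w1 S w6.
Only transitive holds.

transitive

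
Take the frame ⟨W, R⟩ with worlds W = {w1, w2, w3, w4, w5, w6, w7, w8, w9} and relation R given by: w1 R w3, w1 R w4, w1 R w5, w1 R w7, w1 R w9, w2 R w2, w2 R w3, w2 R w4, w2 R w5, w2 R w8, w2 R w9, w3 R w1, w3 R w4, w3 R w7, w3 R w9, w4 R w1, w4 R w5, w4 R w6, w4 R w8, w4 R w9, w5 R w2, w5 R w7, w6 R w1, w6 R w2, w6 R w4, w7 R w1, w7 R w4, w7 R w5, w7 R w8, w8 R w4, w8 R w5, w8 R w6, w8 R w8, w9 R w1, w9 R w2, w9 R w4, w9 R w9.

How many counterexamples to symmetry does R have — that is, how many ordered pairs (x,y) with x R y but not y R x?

14

Enumerating: (w1,w5), (w2,w3), (w2,w4), (w2,w8), (w3,w4), (w3,w7), (w3,w9), (w4,w5), (w6,w1), (w6,w2), (w7,w4), (w7,w8), (w8,w5), (w8,w6).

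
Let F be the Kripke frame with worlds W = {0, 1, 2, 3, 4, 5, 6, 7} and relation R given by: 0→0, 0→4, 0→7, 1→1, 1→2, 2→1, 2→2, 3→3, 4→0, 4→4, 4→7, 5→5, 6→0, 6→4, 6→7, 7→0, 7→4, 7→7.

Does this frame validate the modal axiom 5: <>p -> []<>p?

Yes

The schema 5 characterises exactly the Euclidean frames.
Euclidean: yes — any two successors of a common world are R-related.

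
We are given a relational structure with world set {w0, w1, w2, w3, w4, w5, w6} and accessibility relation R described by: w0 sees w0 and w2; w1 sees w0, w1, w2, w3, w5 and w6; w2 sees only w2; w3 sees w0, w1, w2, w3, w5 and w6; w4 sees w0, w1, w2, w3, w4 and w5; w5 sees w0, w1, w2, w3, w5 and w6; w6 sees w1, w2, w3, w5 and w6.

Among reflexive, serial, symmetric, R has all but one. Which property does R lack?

symmetric

Reflexive: yes — every world is R-related to itself.
Serial: yes — every world has a successor (e.g. w0 R w0).
Symmetric: no — w0 R w2 but not w2 R w0.
Only symmetric fails.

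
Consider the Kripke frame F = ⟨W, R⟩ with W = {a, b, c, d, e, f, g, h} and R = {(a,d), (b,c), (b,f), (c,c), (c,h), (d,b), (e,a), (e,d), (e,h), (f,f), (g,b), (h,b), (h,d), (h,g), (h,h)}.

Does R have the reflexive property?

No

Reflexive: no — a is not related to itself.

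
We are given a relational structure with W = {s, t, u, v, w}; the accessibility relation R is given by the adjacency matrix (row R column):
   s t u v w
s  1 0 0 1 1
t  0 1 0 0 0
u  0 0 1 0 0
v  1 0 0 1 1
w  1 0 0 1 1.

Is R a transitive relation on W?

Yes

Transitive: yes — every two-step R-path is closed by a direct edge.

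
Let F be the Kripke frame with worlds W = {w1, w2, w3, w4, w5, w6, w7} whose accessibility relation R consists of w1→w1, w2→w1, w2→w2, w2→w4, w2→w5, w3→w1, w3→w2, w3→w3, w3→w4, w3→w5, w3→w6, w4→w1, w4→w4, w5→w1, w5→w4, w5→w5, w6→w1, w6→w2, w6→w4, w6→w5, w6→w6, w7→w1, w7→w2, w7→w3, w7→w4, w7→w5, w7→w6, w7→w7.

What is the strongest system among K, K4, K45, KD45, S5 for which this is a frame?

Transitive (axiom 4): yes — every two-step R-path is closed by a direct edge.
Euclidean (axiom 5): no — w2 R w1 and w2 R w4, but not w1 R w4.
Serial (axiom D): yes — every world has a successor (e.g. w1 R w1).
Reflexive (axiom T): yes — every world is R-related to itself.
So F validates K, K4; K45 would additionally require R to be Euclidean. The strongest is K4.

K4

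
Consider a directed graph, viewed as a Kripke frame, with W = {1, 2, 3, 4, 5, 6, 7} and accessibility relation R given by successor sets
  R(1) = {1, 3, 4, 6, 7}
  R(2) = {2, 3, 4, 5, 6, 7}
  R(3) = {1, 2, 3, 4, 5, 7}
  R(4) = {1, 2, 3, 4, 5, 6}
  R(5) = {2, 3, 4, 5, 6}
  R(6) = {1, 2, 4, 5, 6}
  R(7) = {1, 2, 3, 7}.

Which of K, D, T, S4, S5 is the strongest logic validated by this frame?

T

Serial (axiom D): yes — every world has a successor (e.g. 1 R 1).
Reflexive (axiom T): yes — every world is R-related to itself.
Transitive (axiom 4): no — 1 R 3 and 3 R 2, but not 1 R 2.
Euclidean (axiom 5): no — 1 R 3 and 1 R 6, but not 3 R 6.
So F validates K, D, T; S4 would additionally require R to be transitive. The strongest is T.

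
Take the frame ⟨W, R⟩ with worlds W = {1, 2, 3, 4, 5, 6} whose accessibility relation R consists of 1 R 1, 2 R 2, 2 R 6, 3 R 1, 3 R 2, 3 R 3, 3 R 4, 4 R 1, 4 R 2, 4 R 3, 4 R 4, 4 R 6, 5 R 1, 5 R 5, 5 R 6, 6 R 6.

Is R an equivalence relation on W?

Reflexive: yes — every world is R-related to itself.
Symmetric: no — 2 R 6 but not 6 R 2.
Transitive: no — 3 R 2 and 2 R 6, but not 3 R 6.
So R is not an equivalence relation.

No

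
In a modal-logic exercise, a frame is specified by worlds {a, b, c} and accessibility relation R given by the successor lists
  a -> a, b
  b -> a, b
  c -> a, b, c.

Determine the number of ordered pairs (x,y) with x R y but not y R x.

Enumerating: (c,a), (c,b).

2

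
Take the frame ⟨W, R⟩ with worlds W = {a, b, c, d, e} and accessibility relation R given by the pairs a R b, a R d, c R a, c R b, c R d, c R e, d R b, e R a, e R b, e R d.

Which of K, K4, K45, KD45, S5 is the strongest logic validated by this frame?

K4

Transitive (axiom 4): yes — every two-step R-path is closed by a direct edge.
Euclidean (axiom 5): no — a R b and a R d, but not b R d.
Serial (axiom D): no — b has no R-successor.
Reflexive (axiom T): no — a is not related to itself.
So F validates K, K4; K45 would additionally require R to be Euclidean. The strongest is K4.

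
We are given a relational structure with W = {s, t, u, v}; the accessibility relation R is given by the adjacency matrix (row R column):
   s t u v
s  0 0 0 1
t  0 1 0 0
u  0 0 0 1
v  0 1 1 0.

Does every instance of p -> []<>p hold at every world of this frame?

No

The schema B characterises exactly the symmetric frames.
Symmetric: no — s R v but not v R s.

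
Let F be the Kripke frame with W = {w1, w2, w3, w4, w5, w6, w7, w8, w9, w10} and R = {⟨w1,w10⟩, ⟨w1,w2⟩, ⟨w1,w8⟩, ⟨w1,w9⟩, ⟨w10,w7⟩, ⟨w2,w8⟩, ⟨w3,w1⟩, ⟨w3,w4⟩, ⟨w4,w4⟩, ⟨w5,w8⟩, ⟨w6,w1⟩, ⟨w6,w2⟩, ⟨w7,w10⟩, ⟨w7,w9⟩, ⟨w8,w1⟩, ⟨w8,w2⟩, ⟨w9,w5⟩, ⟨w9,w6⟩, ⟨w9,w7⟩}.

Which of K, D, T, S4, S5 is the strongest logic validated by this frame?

Serial (axiom D): yes — every world has a successor (e.g. w1 R w10).
Reflexive (axiom T): no — w1 is not related to itself.
Transitive (axiom 4): no — w1 R w10 and w10 R w7, but not w1 R w7.
Euclidean (axiom 5): no — w1 R w10 and w1 R w2, but not w10 R w2.
So F validates K, D; T would additionally require R to be reflexive. The strongest is D.

D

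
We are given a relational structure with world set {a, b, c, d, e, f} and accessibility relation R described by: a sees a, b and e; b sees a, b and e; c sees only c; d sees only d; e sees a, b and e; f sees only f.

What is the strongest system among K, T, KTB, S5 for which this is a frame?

S5

Reflexive (axiom T): yes — every world is R-related to itself.
Symmetric (axiom B): yes — every pair in R has its reverse in R.
Euclidean (axiom 5): yes — any two successors of a common world are R-related.
So F validates K, T, KTB, S5. The strongest is S5.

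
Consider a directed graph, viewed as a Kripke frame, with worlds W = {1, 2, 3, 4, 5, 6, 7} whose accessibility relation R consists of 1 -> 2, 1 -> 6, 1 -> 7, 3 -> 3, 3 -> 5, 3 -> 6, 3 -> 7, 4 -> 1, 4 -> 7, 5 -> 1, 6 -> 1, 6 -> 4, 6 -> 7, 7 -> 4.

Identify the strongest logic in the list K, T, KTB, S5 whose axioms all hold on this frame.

K

Reflexive (axiom T): no — 1 is not related to itself.
Symmetric (axiom B): no — 1 R 2 but not 2 R 1.
Euclidean (axiom 5): no — 1 R 2 and 1 R 6, but not 2 R 6.
So F validates K; T would additionally require R to be reflexive. The strongest is K.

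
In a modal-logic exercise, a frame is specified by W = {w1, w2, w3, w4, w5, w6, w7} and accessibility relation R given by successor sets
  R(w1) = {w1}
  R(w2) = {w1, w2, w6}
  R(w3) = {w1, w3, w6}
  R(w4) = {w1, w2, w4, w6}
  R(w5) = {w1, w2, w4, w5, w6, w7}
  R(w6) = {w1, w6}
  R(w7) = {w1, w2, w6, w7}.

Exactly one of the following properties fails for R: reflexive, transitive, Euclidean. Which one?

Reflexive: yes — every world is R-related to itself.
Transitive: yes — every two-step R-path is closed by a direct edge.
Euclidean: no — w2 R w1 and w2 R w6, but not w1 R w6.
Only Euclidean fails.

Euclidean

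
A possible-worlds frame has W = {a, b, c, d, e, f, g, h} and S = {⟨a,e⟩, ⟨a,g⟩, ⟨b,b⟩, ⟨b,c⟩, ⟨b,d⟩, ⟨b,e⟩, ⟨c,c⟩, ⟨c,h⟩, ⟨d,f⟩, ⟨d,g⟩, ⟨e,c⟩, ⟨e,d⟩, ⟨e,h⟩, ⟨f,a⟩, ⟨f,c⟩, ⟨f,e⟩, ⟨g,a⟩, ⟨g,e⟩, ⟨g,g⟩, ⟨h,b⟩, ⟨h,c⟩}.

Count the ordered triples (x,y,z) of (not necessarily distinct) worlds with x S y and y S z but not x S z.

27

Enumerating: (a,e,c), (a,e,d), (a,e,h), (a,g,a), (b,c,h), (b,d,f), (b,d,g), (b,e,h), (c,h,b), (d,f,a), (d,f,c), (d,f,e), … and 15 more.
Total: 27.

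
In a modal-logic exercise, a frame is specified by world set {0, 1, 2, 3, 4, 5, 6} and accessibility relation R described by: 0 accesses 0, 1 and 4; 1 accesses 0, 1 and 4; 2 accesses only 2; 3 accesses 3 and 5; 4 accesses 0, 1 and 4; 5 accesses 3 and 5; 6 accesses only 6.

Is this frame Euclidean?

Euclidean: yes — any two successors of a common world are R-related.

Yes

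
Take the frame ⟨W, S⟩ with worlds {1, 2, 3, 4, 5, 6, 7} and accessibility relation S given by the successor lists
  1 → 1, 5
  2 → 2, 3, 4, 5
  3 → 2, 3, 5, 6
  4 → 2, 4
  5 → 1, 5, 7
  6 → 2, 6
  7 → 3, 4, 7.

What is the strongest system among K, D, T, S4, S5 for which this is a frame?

T

Serial (axiom D): yes — every world has a successor (e.g. 1 S 1).
Reflexive (axiom T): yes — every world is S-related to itself.
Transitive (axiom 4): no — 1 S 5 and 5 S 7, but not 1 S 7.
Euclidean (axiom 5): no — 2 S 3 and 2 S 4, but not 3 S 4.
So F validates K, D, T; S4 would additionally require S to be transitive. The strongest is T.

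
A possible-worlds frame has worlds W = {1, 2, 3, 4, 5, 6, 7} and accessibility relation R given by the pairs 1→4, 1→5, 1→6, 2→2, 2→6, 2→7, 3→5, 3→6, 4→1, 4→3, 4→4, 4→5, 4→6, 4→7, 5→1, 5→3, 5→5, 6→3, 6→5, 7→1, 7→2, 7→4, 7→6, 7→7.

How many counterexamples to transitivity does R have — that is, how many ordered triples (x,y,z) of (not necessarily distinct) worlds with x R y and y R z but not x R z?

Enumerating: (1,4,1), (1,4,3), (1,4,7), (1,5,1), (1,5,3), (1,6,3), (2,6,3), (2,6,5), (2,7,1), (2,7,4), (3,5,1), (3,5,3), … and 12 more.
Total: 24.

24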